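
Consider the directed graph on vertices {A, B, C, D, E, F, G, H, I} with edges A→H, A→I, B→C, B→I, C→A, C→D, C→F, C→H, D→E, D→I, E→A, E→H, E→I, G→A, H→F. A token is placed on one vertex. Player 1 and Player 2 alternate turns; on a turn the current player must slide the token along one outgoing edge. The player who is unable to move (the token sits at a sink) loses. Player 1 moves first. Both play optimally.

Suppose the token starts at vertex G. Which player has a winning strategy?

Classify positions by backward induction: terminal positions (no move available) are L. From any other position, the mover wins iff some move reaches an L.
Every edge goes from a vertex to one that appears earlier in the order I, F, H, A, E, D, C, B, G, so processing vertices in that order labels each vertex after all of its successors.
I: no outgoing edge → L
F: no outgoing edge → L
H: reaches L-position F → W
A: reaches L-position I → W
E: reaches L-position I → W
D: reaches L-position I → W
C: reaches L-position F → W
B: reaches L-position I → W
G: only reaches A(W), which is W → L
Every move from G reaches a W position, so the mover loses.

Player 2 wins.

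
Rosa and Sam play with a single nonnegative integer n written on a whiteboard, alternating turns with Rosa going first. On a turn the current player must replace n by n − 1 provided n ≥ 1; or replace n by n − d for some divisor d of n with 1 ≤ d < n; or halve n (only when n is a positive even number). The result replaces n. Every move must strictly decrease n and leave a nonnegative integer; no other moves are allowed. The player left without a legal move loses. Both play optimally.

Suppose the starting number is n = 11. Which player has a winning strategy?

Compute win/loss labels from the base case upward. A position with no move is L. Any other position is W if it can reach an L in one move, else L.
n=0: no move → L
n=1: can move to 0, which is L ⇒ W
n=2: the only move is to 1(W), a W ⇒ L
n=3: can move to 2, which is L ⇒ W
n=4: can move to 2, which is L ⇒ W
n=5: the only move is to 4(W), a W ⇒ L
n=6: can move to 5, which is L ⇒ W
n=7: the only move is to 6(W), a W ⇒ L
n=8: can move to 7, which is L ⇒ W
n=9: moves to 6(W), 8(W); every one is W ⇒ L
n=10: can move to 5, which is L ⇒ W
n=11: the only move is to 10(W), a W ⇒ L
The starting position 11 is L: whatever Rosa does, the opponent receives a W position.

Sam wins.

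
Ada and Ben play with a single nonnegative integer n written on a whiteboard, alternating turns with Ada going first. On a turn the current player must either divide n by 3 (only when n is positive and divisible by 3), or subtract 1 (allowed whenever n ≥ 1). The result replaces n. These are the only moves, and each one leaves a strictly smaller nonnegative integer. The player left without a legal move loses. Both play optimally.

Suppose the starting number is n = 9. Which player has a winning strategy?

Build the W/L table. Terminal = L. A non-terminal position is W if it has a move to some L; otherwise it is L.
n=0: no move → L
n=1: reaches L-position 0 → W
n=2: only reaches 1(W), which is W → L
n=3: reaches L-position 2 → W
n=4: only reaches 3(W), which is W → L
n=5: reaches L-position 4 → W
n=6: reaches L-position 2 → W
n=7: only reaches 6(W), which is W → L
n=8: reaches L-position 7 → W
n=9: only reaches 3(W), 8(W), all W → L
The starting position 9 is L: whatever Ada does, the opponent receives a W position.

Ben wins.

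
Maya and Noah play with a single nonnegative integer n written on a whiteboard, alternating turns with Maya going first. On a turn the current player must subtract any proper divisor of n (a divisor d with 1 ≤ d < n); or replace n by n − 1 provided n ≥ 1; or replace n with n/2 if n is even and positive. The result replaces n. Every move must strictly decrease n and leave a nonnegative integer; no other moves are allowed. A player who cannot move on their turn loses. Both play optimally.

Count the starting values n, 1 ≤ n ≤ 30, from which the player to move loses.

Use the standard recursion: the mover loses at a terminal position; elsewhere, the mover wins exactly when some move hands the opponent an L position.
n=0: no move → L
n=1: W (go to 0, an L position)
n=2: L (sole option 1(W) is W)
n=3: W (go to 2, an L position)
n=4: W (go to 2, an L position)
n=5: L (sole option 4(W) is W)
n=6: W (go to 5, an L position)
n=7: L (sole option 6(W) is W)
n=8: W (go to 7, an L position)
n=9: L (options 6(W), 8(W) are all W)
n=10: W (go to 5, an L position)
n=11: L (sole option 10(W) is W)
n=12: W (go to 9, an L position)
n=13: L (sole option 12(W) is W)
n=14: W (go to 7, an L position)
n=15: L (options 10(W), 12(W), 14(W) are all W)
n=16: W (go to 15, an L position)
n=17: L (sole option 16(W) is W)
n=18: W (go to 9, an L position)
n=19: L (sole option 18(W) is W)
n=20: W (go to 15, an L position)
n=21: L (options 14(W), 18(W), 20(W) are all W)
n=22: W (go to 11, an L position)
n=23: L (sole option 22(W) is W)
n=24: W (go to 21, an L position)
n=25: L (options 20(W), 24(W) are all W)
n=26: W (go to 13, an L position)
n=27: L (options 18(W), 24(W), 26(W) are all W)
n=28: W (go to 21, an L position)
n=29: L (sole option 28(W) is W)
n=30: W (go to 15, an L position)
L entries with 1 ≤ n ≤ 30 (n=0 is outside the asked range and is not counted): n = 2, 5, 7, 9, 11, 13, 15, 17, 19, 21, 23, 25, 27, 29; that makes 14.

14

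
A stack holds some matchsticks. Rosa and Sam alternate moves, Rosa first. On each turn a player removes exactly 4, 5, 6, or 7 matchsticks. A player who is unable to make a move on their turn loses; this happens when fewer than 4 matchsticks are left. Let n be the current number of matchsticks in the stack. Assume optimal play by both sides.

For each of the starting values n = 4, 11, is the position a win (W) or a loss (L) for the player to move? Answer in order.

Build the W/L table. Terminal = L. A non-terminal position is W if it has a move to some L; otherwise it is L.
n=0: no move → L
n=1: no move → L
n=2: no move → L
n=3: no move → L
n=4: can move to 0, which is L ⇒ W
n=5: can move to 1, which is L ⇒ W
n=6: can move to 2, which is L ⇒ W
n=7: can move to 3, which is L ⇒ W
n=8: can move to 3, which is L ⇒ W
n=9: can move to 3, which is L ⇒ W
n=10: can move to 3, which is L ⇒ W
n=11: moves to 7(W), 6(W), 5(W), 4(W); every one is W ⇒ L

4: W, 11: L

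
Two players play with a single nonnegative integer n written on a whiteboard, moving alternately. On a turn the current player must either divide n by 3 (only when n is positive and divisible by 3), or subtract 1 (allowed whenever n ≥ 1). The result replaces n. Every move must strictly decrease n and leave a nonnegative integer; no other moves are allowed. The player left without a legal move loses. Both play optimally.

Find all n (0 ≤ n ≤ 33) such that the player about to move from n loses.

Work bottom-up. With no move the player to move loses. Otherwise the position is W if at least one move leads to an L position for the opponent, and L if every move leads to a W.
n=0: no move → L
n=1: reaches L-position 0 → W
n=2: only reaches 1(W), which is W → L
n=3: reaches L-position 2 → W
n=4: only reaches 3(W), which is W → L
n=5: reaches L-position 4 → W
n=6: reaches L-position 2 → W
n=7: only reaches 6(W), which is W → L
n=8: reaches L-position 7 → W
n=9: only reaches 3(W), 8(W), all W → L
n=10: reaches L-position 9 → W
n=11: only reaches 10(W), which is W → L
n=12: reaches L-position 4 → W
n=13: only reaches 12(W), which is W → L
n=14: reaches L-position 13 → W
n=15: only reaches 5(W), 14(W), all W → L
n=16: reaches L-position 15 → W
n=17: only reaches 16(W), which is W → L
n=18: reaches L-position 17 → W
n=19: only reaches 18(W), which is W → L
n=20: reaches L-position 19 → W
n=21: reaches L-position 7 → W
n=22: only reaches 21(W), which is W → L
n=23: reaches L-position 22 → W
n=24: only reaches 8(W), 23(W), all W → L
n=25: reaches L-position 24 → W
n=26: only reaches 25(W), which is W → L
n=27: reaches L-position 9 → W
n=28: only reaches 27(W), which is W → L
n=29: reaches L-position 28 → W
n=30: only reaches 10(W), 29(W), all W → L
n=31: reaches L-position 30 → W
n=32: only reaches 31(W), which is W → L
n=33: reaches L-position 11 → W
Reading off the rows marked L gives the requested list; there are 16 such values of n.

0, 2, 4, 7, 9, 11, 13, 15, 17, 19, 22, 24, 26, 28, 30, 32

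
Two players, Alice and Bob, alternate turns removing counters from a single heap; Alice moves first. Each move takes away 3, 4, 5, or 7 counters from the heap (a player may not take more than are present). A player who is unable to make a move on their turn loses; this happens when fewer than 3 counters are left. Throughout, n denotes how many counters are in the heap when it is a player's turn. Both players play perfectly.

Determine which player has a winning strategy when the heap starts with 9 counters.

Alice wins.

Compute win/loss labels from the base case upward. A position with no move is L. Any other position is W if it can reach an L in one move, else L.
n=0: no move → L
n=1: no move → L
n=2: no move → L
n=3: can move to 0, which is L ⇒ W
n=4: can move to 1, which is L ⇒ W
n=5: can move to 2, which is L ⇒ W
n=6: can move to 2, which is L ⇒ W
n=7: can move to 2, which is L ⇒ W
n=8: can move to 1, which is L ⇒ W
n=9: can move to 2, which is L ⇒ W
From 9 Alice can remove 7, leaving 2, reaching an L position.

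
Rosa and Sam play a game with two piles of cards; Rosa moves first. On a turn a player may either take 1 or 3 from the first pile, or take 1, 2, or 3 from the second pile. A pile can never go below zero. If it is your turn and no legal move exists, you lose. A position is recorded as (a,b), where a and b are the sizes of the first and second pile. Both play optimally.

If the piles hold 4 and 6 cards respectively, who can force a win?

Use the standard recursion: the mover loses at a terminal position; elsewhere, the mover wins exactly when some move hands the opponent an L position.
No move ever increases a pile, so every position that can arise here has a ≤ 4 and b ≤ 6; it is enough to label the cells with 0 ≤ a ≤ 4 and 0 ≤ b ≤ 6.
Every move lowers a or b (never raises either), so fill the grid row by row in increasing a, and left to right within a row: each cell's successors are then already labelled.
      b=0  b=1  b=2  b=3  b=4  b=5  b=6
a=0:    L    W    W    W    L    W    W
a=1:    W    L    W    W    W    L    W
a=2:    L    W    W    W    L    W    W
a=3:    W    L    W    W    W    L    W
a=4:    L    W    W    W    L    W    W
Cells with no legal move (terminal, hence L): (0,0).
The remaining L cells, each justified by listing all of its moves:
(0,4): only reaches (0,3)(W), (0,2)(W), (0,1)(W), all W → L
(1,1): only reaches (0,1)(W), (1,0)(W), all W → L
(1,5): only reaches (0,5)(W), (1,4)(W), (1,3)(W), (1,2)(W), all W → L
(2,0): only reaches (1,0)(W), which is W → L
(2,4): only reaches (1,4)(W), (2,3)(W), (2,2)(W), (2,1)(W), all W → L
(3,1): only reaches (2,1)(W), (0,1)(W), (3,0)(W), all W → L
(3,5): only reaches (2,5)(W), (0,5)(W), (3,4)(W), (3,3)(W), (3,2)(W), all W → L
(4,0): only reaches (3,0)(W), (1,0)(W), all W → L
(4,4): only reaches (3,4)(W), (1,4)(W), (4,3)(W), (4,2)(W), (4,1)(W), all W → L
Every other cell has at least one move into one of the L cells above, so it is W.
From (4,6) Rosa can move to (4,4), reaching an L position.

Rosa wins.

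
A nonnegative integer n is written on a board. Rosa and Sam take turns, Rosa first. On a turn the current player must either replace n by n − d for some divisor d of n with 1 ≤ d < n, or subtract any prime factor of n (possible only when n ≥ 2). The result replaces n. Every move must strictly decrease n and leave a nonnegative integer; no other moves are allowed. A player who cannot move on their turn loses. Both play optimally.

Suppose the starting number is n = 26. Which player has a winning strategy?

Use the standard recursion: the mover loses at a terminal position; elsewhere, the mover wins exactly when some move hands the opponent an L position.
n=0: no move → L
n=1: no move → L
n=2: →0(L), so W
n=3: →0(L), so W
n=4: →2(W), 3(W) — all W, so L
n=5: →0(L), so W
n=6: →4(L), so W
n=7: →0(L), so W
n=8: →4(L), so W
n=9: →6(W), 8(W) — all W, so L
n=10: →9(L), so W
n=11: →0(L), so W
n=12: →9(L), so W
n=13: →0(L), so W
n=14: →7(W), 12(W), 13(W) — all W, so L
n=15: →14(L), so W
n=16: →14(L), so W
n=17: →0(L), so W
n=18: →9(L), so W
n=19: →0(L), so W
n=20: →10(W), 15(W), 16(W), 18(W), 19(W) — all W, so L
n=21: →14(L), so W
n=22: →20(L), so W
n=23: →0(L), so W
n=24: →20(L), so W
n=25: →20(L), so W
n=26: →13(W), 24(W), 25(W) — all W, so L
Every move from 26 reaches a W position, so the mover loses.

Sam wins.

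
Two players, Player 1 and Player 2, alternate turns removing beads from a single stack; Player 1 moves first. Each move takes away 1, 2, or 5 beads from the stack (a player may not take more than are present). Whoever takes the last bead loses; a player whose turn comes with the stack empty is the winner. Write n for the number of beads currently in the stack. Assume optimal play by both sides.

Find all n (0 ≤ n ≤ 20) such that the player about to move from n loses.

Use the standard recursion: the mover wins at a terminal position; elsewhere, the mover wins exactly when some move hands the opponent an L position.
n=0: no move; the opponent has just taken the last bead and therefore loses → W
n=1: L (sole option 0(W) is W)
n=2: W (go to 1, an L position)
n=3: W (go to 1, an L position)
n=4: L (options 3(W), 2(W) are all W)
n=5: W (go to 4, an L position)
n=6: W (go to 4, an L position)
n=7: L (options 6(W), 5(W), 2(W) are all W)
n=8: W (go to 7, an L position)
n=9: W (go to 7, an L position)
n=10: L (options 9(W), 8(W), 5(W) are all W)
n=11: W (go to 10, an L position)
n=12: W (go to 10, an L position)
n=13: L (options 12(W), 11(W), 8(W) are all W)
n=14: W (go to 13, an L position)
n=15: W (go to 13, an L position)
n=16: L (options 15(W), 14(W), 11(W) are all W)
n=17: W (go to 16, an L position)
n=18: W (go to 16, an L position)
n=19: L (options 18(W), 17(W), 14(W) are all W)
n=20: W (go to 19, an L position)
Reading off the rows marked L gives the requested list; there are 7 such values of n.

1, 4, 7, 10, 13, 16, 19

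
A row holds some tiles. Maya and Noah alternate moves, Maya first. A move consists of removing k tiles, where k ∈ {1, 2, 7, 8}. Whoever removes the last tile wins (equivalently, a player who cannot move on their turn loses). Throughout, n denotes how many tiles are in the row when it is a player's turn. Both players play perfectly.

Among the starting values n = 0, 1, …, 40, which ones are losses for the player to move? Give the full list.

0, 3, 6, 9, 12, 15, 18, 21, 24, 27, 30, 33, 36, 39

Classify positions by backward induction: terminal positions (no move available) are L. From any other position, the mover wins iff some move reaches an L.
n=0: no move → L
n=1: →0(L), so W
n=2: →0(L), so W
n=3: →2(W), 1(W) — all W, so L
n=4: →3(L), so W
n=5: →3(L), so W
n=6: →5(W), 4(W) — all W, so L
n=7: →6(L), so W
n=8: →6(L), so W
n=9: →8(W), 7(W), 2(W), 1(W) — all W, so L
n=10: →9(L), so W
n=11: →9(L), so W
n=12: →11(W), 10(W), 5(W), 4(W) — all W, so L
n=13: →12(L), so W
n=14: →12(L), so W
n=15: →14(W), 13(W), 8(W), 7(W) — all W, so L
n=16: →15(L), so W
n=17: →15(L), so W
n=18: →17(W), 16(W), 11(W), 10(W) — all W, so L
n=19: →18(L), so W
n=20: →18(L), so W
n=21: →20(W), 19(W), 14(W), 13(W) — all W, so L
n=22: →21(L), so W
n=23: →21(L), so W
n=24: →23(W), 22(W), 17(W), 16(W) — all W, so L
n=25: →24(L), so W
n=26: →24(L), so W
n=27: →26(W), 25(W), 20(W), 19(W) — all W, so L
n=28: →27(L), so W
n=29: →27(L), so W
n=30: →29(W), 28(W), 23(W), 22(W) — all W, so L
n=31: →30(L), so W
n=32: →30(L), so W
n=33: →32(W), 31(W), 26(W), 25(W) — all W, so L
n=34: →33(L), so W
n=35: →33(L), so W
n=36: →35(W), 34(W), 29(W), 28(W) — all W, so L
n=37: →36(L), so W
n=38: →36(L), so W
n=39: →38(W), 37(W), 32(W), 31(W) — all W, so L
n=40: →39(L), so W
The losing starting values of n are exactly the entries labelled L in this table (14 of them).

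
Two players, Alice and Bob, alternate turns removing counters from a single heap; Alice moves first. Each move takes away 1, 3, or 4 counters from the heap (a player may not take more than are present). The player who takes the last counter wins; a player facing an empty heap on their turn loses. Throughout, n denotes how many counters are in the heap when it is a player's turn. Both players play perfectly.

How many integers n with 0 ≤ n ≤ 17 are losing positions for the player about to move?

6

Build the W/L table. Terminal = L. A non-terminal position is W if it has a move to some L; otherwise it is L.
n=0: no move → L
n=1: can move to 0, which is L ⇒ W
n=2: the only move is to 1(W), a W ⇒ L
n=3: can move to 2, which is L ⇒ W
n=4: can move to 0, which is L ⇒ W
n=5: can move to 2, which is L ⇒ W
n=6: can move to 2, which is L ⇒ W
n=7: moves to 6(W), 4(W), 3(W); every one is W ⇒ L
n=8: can move to 7, which is L ⇒ W
n=9: moves to 8(W), 6(W), 5(W); every one is W ⇒ L
n=10: can move to 9, which is L ⇒ W
n=11: can move to 7, which is L ⇒ W
n=12: can move to 9, which is L ⇒ W
n=13: can move to 9, which is L ⇒ W
n=14: moves to 13(W), 11(W), 10(W); every one is W ⇒ L
n=15: can move to 14, which is L ⇒ W
n=16: moves to 15(W), 13(W), 12(W); every one is W ⇒ L
n=17: can move to 16, which is L ⇒ W
L entries with 0 ≤ n ≤ 17: n = 0, 2, 7, 9, 14, 16; that makes 6.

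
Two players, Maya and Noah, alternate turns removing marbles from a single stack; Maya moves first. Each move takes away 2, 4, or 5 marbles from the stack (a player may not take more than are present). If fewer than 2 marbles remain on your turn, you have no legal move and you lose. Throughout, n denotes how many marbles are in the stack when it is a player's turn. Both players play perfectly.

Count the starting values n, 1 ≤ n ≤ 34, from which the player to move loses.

Build the W/L table. Terminal = L. A non-terminal position is W if it has a move to some L; otherwise it is L.
n=0: no move → L
n=1: no move → L
n=2: W (go to 0, an L position)
n=3: W (go to 1, an L position)
n=4: W (go to 0, an L position)
n=5: W (go to 1, an L position)
n=6: W (go to 1, an L position)
n=7: L (options 5(W), 3(W), 2(W) are all W)
n=8: L (options 6(W), 4(W), 3(W) are all W)
n=9: W (go to 7, an L position)
n=10: W (go to 8, an L position)
n=11: W (go to 7, an L position)
n=12: W (go to 8, an L position)
n=13: W (go to 8, an L position)
n=14: L (options 12(W), 10(W), 9(W) are all W)
n=15: L (options 13(W), 11(W), 10(W) are all W)
n=16: W (go to 14, an L position)
n=17: W (go to 15, an L position)
n=18: W (go to 14, an L position)
n=19: W (go to 15, an L position)
n=20: W (go to 15, an L position)
n=21: L (options 19(W), 17(W), 16(W) are all W)
n=22: L (options 20(W), 18(W), 17(W) are all W)
n=23: W (go to 21, an L position)
n=24: W (go to 22, an L position)
n=25: W (go to 21, an L position)
n=26: W (go to 22, an L position)
n=27: W (go to 22, an L position)
n=28: L (options 26(W), 24(W), 23(W) are all W)
n=29: L (options 27(W), 25(W), 24(W) are all W)
n=30: W (go to 28, an L position)
n=31: W (go to 29, an L position)
n=32: W (go to 28, an L position)
n=33: W (go to 29, an L position)
n=34: W (go to 29, an L position)
L entries with 1 ≤ n ≤ 34 (n=0 is outside the asked range and is not counted): n = 1, 7, 8, 14, 15, 21, 22, 28, 29; that makes 9.

9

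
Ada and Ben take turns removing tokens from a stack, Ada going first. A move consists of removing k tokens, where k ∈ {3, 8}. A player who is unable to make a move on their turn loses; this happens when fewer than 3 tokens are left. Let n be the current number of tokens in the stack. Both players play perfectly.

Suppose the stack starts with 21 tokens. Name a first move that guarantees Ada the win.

Remove 3, leaving 18.

Classify positions by backward induction: terminal positions (no move available) are L. From any other position, the mover wins iff some move reaches an L.
n=0: no move → L
n=1: no move → L
n=2: no move → L
n=3: reaches L-position 0 → W
n=4: reaches L-position 1 → W
n=5: reaches L-position 2 → W
n=6: only reaches 3(W), which is W → L
n=7: only reaches 4(W), which is W → L
n=8: reaches L-position 0 → W
n=9: reaches L-position 6 → W
n=10: reaches L-position 7 → W
n=11: only reaches 8(W), 3(W), all W → L
n=12: only reaches 9(W), 4(W), all W → L
n=13: only reaches 10(W), 5(W), all W → L
n=14: reaches L-position 11 → W
n=15: reaches L-position 12 → W
n=16: reaches L-position 13 → W
n=17: only reaches 14(W), 9(W), all W → L
n=18: only reaches 15(W), 10(W), all W → L
n=19: reaches L-position 11 → W
n=20: reaches L-position 17 → W
n=21: reaches L-position 18 → W
From 21, the L positions reachable in one move are: 18, 13. Any move reaching one of these is winning.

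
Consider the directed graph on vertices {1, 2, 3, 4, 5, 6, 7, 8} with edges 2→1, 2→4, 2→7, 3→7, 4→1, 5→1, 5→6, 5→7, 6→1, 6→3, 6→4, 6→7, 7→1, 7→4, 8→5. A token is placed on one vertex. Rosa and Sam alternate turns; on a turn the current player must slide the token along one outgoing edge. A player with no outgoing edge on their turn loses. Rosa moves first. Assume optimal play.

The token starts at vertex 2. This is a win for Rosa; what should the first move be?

Label each position W (a win for the player to move) or L (a loss). A position with no legal move is L; any other position is W exactly when some move reaches an L, and L when every move reaches a W.
Every edge goes from a vertex to one that appears earlier in the order 1, 4, 7, 3, 6, 2, 5, 8, so processing vertices in that order labels each vertex after all of its successors.
1: no outgoing edge → L
4: can move to 1, which is L ⇒ W
7: can move to 1, which is L ⇒ W
3: the only move is to 7(W), a W ⇒ L
6: can move to 3, which is L ⇒ W
2: can move to 1, which is L ⇒ W
5: can move to 1, which is L ⇒ W
8: the only move is to 5(W), a W ⇒ L
From 2, the L positions reachable in one move are: 1.

Move to 1.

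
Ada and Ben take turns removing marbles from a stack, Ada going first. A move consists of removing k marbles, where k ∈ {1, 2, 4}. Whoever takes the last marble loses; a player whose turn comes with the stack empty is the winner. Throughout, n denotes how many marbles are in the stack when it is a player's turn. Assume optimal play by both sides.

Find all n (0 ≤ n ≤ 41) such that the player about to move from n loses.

1, 4, 7, 10, 13, 16, 19, 22, 25, 28, 31, 34, 37, 40

Label each position W (a win for the player to move) or L (a loss). A position with no legal move is W; any other position is W exactly when some move reaches an L, and L when every move reaches a W.
n=0: no move; the opponent has just taken the last marble and therefore loses → W
n=1: →0(W) only, which is W, so L
n=2: →1(L), so W
n=3: →1(L), so W
n=4: →3(W), 2(W), 0(W) — all W, so L
n=5: →4(L), so W
n=6: →4(L), so W
n=7: →6(W), 5(W), 3(W) — all W, so L
n=8: →7(L), so W
n=9: →7(L), so W
n=10: →9(W), 8(W), 6(W) — all W, so L
n=11: →10(L), so W
n=12: →10(L), so W
n=13: →12(W), 11(W), 9(W) — all W, so L
n=14: →13(L), so W
n=15: →13(L), so W
n=16: →15(W), 14(W), 12(W) — all W, so L
n=17: →16(L), so W
n=18: →16(L), so W
n=19: →18(W), 17(W), 15(W) — all W, so L
n=20: →19(L), so W
n=21: →19(L), so W
n=22: →21(W), 20(W), 18(W) — all W, so L
n=23: →22(L), so W
n=24: →22(L), so W
n=25: →24(W), 23(W), 21(W) — all W, so L
n=26: →25(L), so W
n=27: →25(L), so W
n=28: →27(W), 26(W), 24(W) — all W, so L
n=29: →28(L), so W
n=30: →28(L), so W
n=31: →30(W), 29(W), 27(W) — all W, so L
n=32: →31(L), so W
n=33: →31(L), so W
n=34: →33(W), 32(W), 30(W) — all W, so L
n=35: →34(L), so W
n=36: →34(L), so W
n=37: →36(W), 35(W), 33(W) — all W, so L
n=38: →37(L), so W
n=39: →37(L), so W
n=40: →39(W), 38(W), 36(W) — all W, so L
n=41: →40(L), so W
Reading off the rows marked L gives the requested list; there are 14 such values of n.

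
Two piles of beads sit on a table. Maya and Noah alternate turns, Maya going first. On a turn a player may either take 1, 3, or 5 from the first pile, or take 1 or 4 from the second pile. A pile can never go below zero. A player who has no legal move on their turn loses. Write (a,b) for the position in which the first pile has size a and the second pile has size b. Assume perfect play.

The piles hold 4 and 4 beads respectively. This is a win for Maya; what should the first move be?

Build the W/L table. Terminal = L. A non-terminal position is W if it has a move to some L; otherwise it is L.
No move ever increases a pile, so every position that can arise here has a ≤ 4 and b ≤ 4; it is enough to label the cells with 0 ≤ a ≤ 4 and 0 ≤ b ≤ 4.
Every move lowers a or b (never raises either), so fill the grid row by row in increasing a, and left to right within a row: each cell's successors are then already labelled.
      b=0  b=1  b=2  b=3  b=4
a=0:    L    W    L    W    W
a=1:    W    L    W    L    W
a=2:    L    W    L    W    W
a=3:    W    L    W    L    W
a=4:    L    W    L    W    W
Cells with no legal move (terminal, hence L): (0,0).
The remaining L cells, each justified by listing all of its moves:
(0,2): L (sole option (0,1)(W) is W)
(1,1): L (options (0,1)(W), (1,0)(W) are all W)
(1,3): L (options (0,3)(W), (1,2)(W) are all W)
(2,0): L (sole option (1,0)(W) is W)
(2,2): L (options (1,2)(W), (2,1)(W) are all W)
(3,1): L (options (2,1)(W), (0,1)(W), (3,0)(W) are all W)
(3,3): L (options (2,3)(W), (0,3)(W), (3,2)(W) are all W)
(4,0): L (options (3,0)(W), (1,0)(W) are all W)
(4,2): L (options (3,2)(W), (1,2)(W), (4,1)(W) are all W)
Every other cell has at least one move into one of the L cells above, so it is W.
From (4,4), the L positions reachable in one move are: (4,0).

Move to (4,0).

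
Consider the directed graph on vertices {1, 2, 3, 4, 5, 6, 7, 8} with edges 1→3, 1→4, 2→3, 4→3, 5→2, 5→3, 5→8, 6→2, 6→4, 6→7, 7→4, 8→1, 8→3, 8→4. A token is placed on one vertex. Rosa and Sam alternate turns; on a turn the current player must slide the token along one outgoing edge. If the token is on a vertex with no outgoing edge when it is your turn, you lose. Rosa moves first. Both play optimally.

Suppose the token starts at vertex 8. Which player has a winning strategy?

Rosa wins.

Classify positions by backward induction: terminal positions (no move available) are L. From any other position, the mover wins iff some move reaches an L.
Every edge goes from a vertex to one that appears earlier in the order 3, 4, 1, 8, 2, 5, 7, 6, so processing vertices in that order labels each vertex after all of its successors.
3: no outgoing edge → L
4: W (go to 3, an L position)
1: W (go to 3, an L position)
8: W (go to 3, an L position)
2: W (go to 3, an L position)
5: W (go to 3, an L position)
7: L (sole option 4(W) is W)
6: W (go to 7, an L position)
From 8 Rosa can move to 3, reaching an L position.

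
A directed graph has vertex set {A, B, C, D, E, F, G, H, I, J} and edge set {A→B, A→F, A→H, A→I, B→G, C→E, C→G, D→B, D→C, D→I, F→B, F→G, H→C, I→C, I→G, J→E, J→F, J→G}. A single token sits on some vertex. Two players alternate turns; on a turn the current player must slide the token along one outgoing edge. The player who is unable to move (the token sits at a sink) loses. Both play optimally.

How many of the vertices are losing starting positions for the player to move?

Compute win/loss labels from the base case upward. A position with no move is L. Any other position is W if it can reach an L in one move, else L.
Every edge goes from a vertex to one that appears earlier in the order E, G, C, B, H, I, F, A, J, D, so processing vertices in that order labels each vertex after all of its successors.
E: no outgoing edge → L
G: no outgoing edge → L
C: →G(L), so W
B: →G(L), so W
H: →C(W) only, which is W, so L
I: →G(L), so W
F: →G(L), so W
A: →H(L), so W
J: →G(L), so W
D: →I(W), B(W), C(W) — all W, so L
The L vertices are D, E, G, H; that is 4 in all.

4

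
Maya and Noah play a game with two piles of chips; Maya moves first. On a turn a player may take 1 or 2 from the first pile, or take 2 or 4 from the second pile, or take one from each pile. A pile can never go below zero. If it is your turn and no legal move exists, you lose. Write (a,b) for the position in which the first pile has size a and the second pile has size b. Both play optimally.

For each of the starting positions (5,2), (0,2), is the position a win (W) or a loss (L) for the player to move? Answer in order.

Use the standard recursion: the mover loses at a terminal position; elsewhere, the mover wins exactly when some move hands the opponent an L position.
No move ever increases a pile, so every position that can arise here has a ≤ 5 and b ≤ 2; it is enough to label the cells with 0 ≤ a ≤ 5 and 0 ≤ b ≤ 2.
Every move lowers a or b (never raises either), so fill the grid row by row in increasing a, and left to right within a row: each cell's successors are then already labelled.
      b=0  b=1  b=2
a=0:    L    L    W
a=1:    W    W    W
a=2:    W    W    L
a=3:    L    L    W
a=4:    W    W    W
a=5:    W    W    L
Cells with no legal move (terminal, hence L): (0,0), (0,1).
The remaining L cells, each justified by listing all of its moves:
(2,2): →(1,2)(W), (0,2)(W), (2,0)(W), (1,1)(W) — all W, so L
(3,0): →(2,0)(W), (1,0)(W) — all W, so L
(3,1): →(2,1)(W), (1,1)(W), (2,0)(W) — all W, so L
(5,2): →(4,2)(W), (3,2)(W), (5,0)(W), (4,1)(W) — all W, so L
Every other cell has at least one move into one of the L cells above, so it is W.
(5,2): one of the L cells justified above, so L
(0,2): the move to (0,0) reaches an L cell, so W

(5,2): L, (0,2): W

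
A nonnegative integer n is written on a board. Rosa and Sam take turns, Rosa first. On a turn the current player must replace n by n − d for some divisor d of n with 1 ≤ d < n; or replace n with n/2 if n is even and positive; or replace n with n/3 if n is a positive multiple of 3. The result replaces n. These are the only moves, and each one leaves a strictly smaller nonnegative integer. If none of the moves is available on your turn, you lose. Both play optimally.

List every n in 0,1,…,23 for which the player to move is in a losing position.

0, 1, 4, 7, 9, 11, 13, 15, 17, 19, 23

Use the standard recursion: the mover loses at a terminal position; elsewhere, the mover wins exactly when some move hands the opponent an L position.
n=0: no move → L
n=1: no move → L
n=2: W (go to 1, an L position)
n=3: W (go to 1, an L position)
n=4: L (options 2(W), 3(W) are all W)
n=5: W (go to 4, an L position)
n=6: W (go to 4, an L position)
n=7: L (sole option 6(W) is W)
n=8: W (go to 4, an L position)
n=9: L (options 3(W), 6(W), 8(W) are all W)
n=10: W (go to 9, an L position)
n=11: L (sole option 10(W) is W)
n=12: W (go to 4, an L position)
n=13: L (sole option 12(W) is W)
n=14: W (go to 7, an L position)
n=15: L (options 5(W), 10(W), 12(W), 14(W) are all W)
n=16: W (go to 15, an L position)
n=17: L (sole option 16(W) is W)
n=18: W (go to 9, an L position)
n=19: L (sole option 18(W) is W)
n=20: W (go to 15, an L position)
n=21: W (go to 7, an L position)
n=22: W (go to 11, an L position)
n=23: L (sole option 22(W) is W)
Reading off the rows marked L gives the requested list; there are 11 such values of n.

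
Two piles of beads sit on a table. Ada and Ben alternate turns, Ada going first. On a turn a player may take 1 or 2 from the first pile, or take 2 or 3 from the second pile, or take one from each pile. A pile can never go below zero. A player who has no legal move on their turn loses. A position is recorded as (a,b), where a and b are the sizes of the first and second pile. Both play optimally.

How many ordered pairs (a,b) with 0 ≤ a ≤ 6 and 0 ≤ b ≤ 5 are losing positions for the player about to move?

Positions with no move are L. A position that does have a move is losing for the player to move precisely when every available move leads to a winning position for the opponent. Fill in the labels:
Every move lowers a or b (never raises either), so fill the grid row by row in increasing a, and left to right within a row: each cell's successors are then already labelled.
      b=0  b=1  b=2  b=3  b=4  b=5
a=0:    L    L    W    W    W    L
a=1:    W    W    W    L    L    W
a=2:    W    W    L    W    W    W
a=3:    L    L    W    W    W    L
a=4:    W    W    W    L    L    W
a=5:    W    W    L    W    W    W
a=6:    L    L    W    W    W    L
Cells with no legal move (terminal, hence L): (0,0), (0,1).
The remaining L cells, each justified by listing all of its moves:
(0,5): →(0,3)(W), (0,2)(W) — all W, so L
(1,3): →(0,3)(W), (1,1)(W), (1,0)(W), (0,2)(W) — all W, so L
(1,4): →(0,4)(W), (1,2)(W), (1,1)(W), (0,3)(W) — all W, so L
(2,2): →(1,2)(W), (0,2)(W), (2,0)(W), (1,1)(W) — all W, so L
(3,0): →(2,0)(W), (1,0)(W) — all W, so L
(3,1): →(2,1)(W), (1,1)(W), (2,0)(W) — all W, so L
(3,5): →(2,5)(W), (1,5)(W), (3,3)(W), (3,2)(W), (2,4)(W) — all W, so L
(4,3): →(3,3)(W), (2,3)(W), (4,1)(W), (4,0)(W), (3,2)(W) — all W, so L
(4,4): →(3,4)(W), (2,4)(W), (4,2)(W), (4,1)(W), (3,3)(W) — all W, so L
(5,2): →(4,2)(W), (3,2)(W), (5,0)(W), (4,1)(W) — all W, so L
(6,0): →(5,0)(W), (4,0)(W) — all W, so L
(6,1): →(5,1)(W), (4,1)(W), (5,0)(W) — all W, so L
(6,5): →(5,5)(W), (4,5)(W), (6,3)(W), (6,2)(W), (5,4)(W) — all W, so L
Every other cell has at least one move into one of the L cells above, so it is W.
L cells per row: a=0: 3, a=1: 2, a=2: 1, a=3: 3, a=4: 2, a=5: 1, a=6: 3; total 15.

15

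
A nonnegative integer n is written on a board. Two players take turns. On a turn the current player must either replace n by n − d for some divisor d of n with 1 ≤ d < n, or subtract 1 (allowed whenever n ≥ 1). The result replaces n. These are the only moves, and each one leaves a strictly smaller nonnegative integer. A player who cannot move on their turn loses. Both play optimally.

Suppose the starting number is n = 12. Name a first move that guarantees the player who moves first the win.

Compute win/loss labels from the base case upward. A position with no move is L. Any other position is W if it can reach an L in one move, else L.
n=0: no move → L
n=1: →0(L), so W
n=2: →1(W) only, which is W, so L
n=3: →2(L), so W
n=4: →2(L), so W
n=5: →4(W) only, which is W, so L
n=6: →5(L), so W
n=7: →6(W) only, which is W, so L
n=8: →7(L), so W
n=9: →6(W), 8(W) — all W, so L
n=10: →5(L), so W
n=11: →10(W) only, which is W, so L
n=12: →9(L), so W
From 12, the L positions reachable in one move are: 9, 11. Any move reaching one of these is winning.

Move to 9.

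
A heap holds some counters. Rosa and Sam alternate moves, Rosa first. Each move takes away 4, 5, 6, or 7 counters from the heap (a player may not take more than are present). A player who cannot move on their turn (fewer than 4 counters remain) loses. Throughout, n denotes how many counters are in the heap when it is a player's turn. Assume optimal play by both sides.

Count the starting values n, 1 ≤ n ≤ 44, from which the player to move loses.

16

Classify positions by backward induction: terminal positions (no move available) are L. From any other position, the mover wins iff some move reaches an L.
n=0: no move → L
n=1: no move → L
n=2: no move → L
n=3: no move → L
n=4: reaches L-position 0 → W
n=5: reaches L-position 1 → W
n=6: reaches L-position 2 → W
n=7: reaches L-position 3 → W
n=8: reaches L-position 3 → W
n=9: reaches L-position 3 → W
n=10: reaches L-position 3 → W
n=11: only reaches 7(W), 6(W), 5(W), 4(W), all W → L
n=12: only reaches 8(W), 7(W), 6(W), 5(W), all W → L
n=13: only reaches 9(W), 8(W), 7(W), 6(W), all W → L
n=14: only reaches 10(W), 9(W), 8(W), 7(W), all W → L
n=15: reaches L-position 11 → W
n=16: reaches L-position 12 → W
n=17: reaches L-position 13 → W
n=18: reaches L-position 14 → W
n=19: reaches L-position 14 → W
n=20: reaches L-position 14 → W
n=21: reaches L-position 14 → W
n=22: only reaches 18(W), 17(W), 16(W), 15(W), all W → L
n=23: only reaches 19(W), 18(W), 17(W), 16(W), all W → L
n=24: only reaches 20(W), 19(W), 18(W), 17(W), all W → L
n=25: only reaches 21(W), 20(W), 19(W), 18(W), all W → L
n=26: reaches L-position 22 → W
n=27: reaches L-position 23 → W
n=28: reaches L-position 24 → W
n=29: reaches L-position 25 → W
n=30: reaches L-position 25 → W
n=31: reaches L-position 25 → W
n=32: reaches L-position 25 → W
n=33: only reaches 29(W), 28(W), 27(W), 26(W), all W → L
n=34: only reaches 30(W), 29(W), 28(W), 27(W), all W → L
n=35: only reaches 31(W), 30(W), 29(W), 28(W), all W → L
n=36: only reaches 32(W), 31(W), 30(W), 29(W), all W → L
n=37: reaches L-position 33 → W
n=38: reaches L-position 34 → W
n=39: reaches L-position 35 → W
n=40: reaches L-position 36 → W
n=41: reaches L-position 36 → W
n=42: reaches L-position 36 → W
n=43: reaches L-position 36 → W
n=44: only reaches 40(W), 39(W), 38(W), 37(W), all W → L
L entries with 1 ≤ n ≤ 44 (n=0 is outside the asked range and is not counted): n = 1, 2, 3, 11, 12, 13, 14, 22, 23, 24, 25, 33, 34, 35, 36, 44; that makes 16.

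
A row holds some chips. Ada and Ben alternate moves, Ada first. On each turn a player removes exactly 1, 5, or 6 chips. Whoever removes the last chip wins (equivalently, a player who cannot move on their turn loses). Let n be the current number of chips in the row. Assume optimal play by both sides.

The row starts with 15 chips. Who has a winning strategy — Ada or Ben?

Ben wins.

Compute win/loss labels from the base case upward. A position with no move is L. Any other position is W if it can reach an L in one move, else L.
n=0: no move → L
n=1: reaches L-position 0 → W
n=2: only reaches 1(W), which is W → L
n=3: reaches L-position 2 → W
n=4: only reaches 3(W), which is W → L
n=5: reaches L-position 4 → W
n=6: reaches L-position 0 → W
n=7: reaches L-position 2 → W
n=8: reaches L-position 2 → W
n=9: reaches L-position 4 → W
n=10: reaches L-position 4 → W
n=11: only reaches 10(W), 6(W), 5(W), all W → L
n=12: reaches L-position 11 → W
n=13: only reaches 12(W), 8(W), 7(W), all W → L
n=14: reaches L-position 13 → W
n=15: only reaches 14(W), 10(W), 9(W), all W → L
The starting position 15 is L: whatever Ada does, the opponent receives a W position.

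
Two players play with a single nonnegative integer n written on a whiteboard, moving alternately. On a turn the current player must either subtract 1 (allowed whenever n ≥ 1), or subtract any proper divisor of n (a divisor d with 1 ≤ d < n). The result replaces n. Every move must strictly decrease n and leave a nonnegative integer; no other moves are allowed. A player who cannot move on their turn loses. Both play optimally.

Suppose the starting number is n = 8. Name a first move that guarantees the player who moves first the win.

Move to 7.

Use the standard recursion: the mover loses at a terminal position; elsewhere, the mover wins exactly when some move hands the opponent an L position.
n=0: no move → L
n=1: can move to 0, which is L ⇒ W
n=2: the only move is to 1(W), a W ⇒ L
n=3: can move to 2, which is L ⇒ W
n=4: can move to 2, which is L ⇒ W
n=5: the only move is to 4(W), a W ⇒ L
n=6: can move to 5, which is L ⇒ W
n=7: the only move is to 6(W), a W ⇒ L
n=8: can move to 7, which is L ⇒ W
From 8, the L positions reachable in one move are: 7.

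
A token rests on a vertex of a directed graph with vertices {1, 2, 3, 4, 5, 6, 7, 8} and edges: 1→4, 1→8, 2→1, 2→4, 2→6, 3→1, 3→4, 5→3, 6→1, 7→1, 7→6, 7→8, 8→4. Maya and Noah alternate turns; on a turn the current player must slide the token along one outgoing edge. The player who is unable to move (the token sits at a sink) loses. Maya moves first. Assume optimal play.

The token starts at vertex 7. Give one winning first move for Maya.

Move to 6.

Compute win/loss labels from the base case upward. A position with no move is L. Any other position is W if it can reach an L in one move, else L.
Every edge goes from a vertex to one that appears earlier in the order 4, 8, 1, 6, 3, 7, 2, 5, so processing vertices in that order labels each vertex after all of its successors.
4: no outgoing edge → L
8: →4(L), so W
1: →4(L), so W
6: →1(W) only, which is W, so L
3: →4(L), so W
7: →6(L), so W
2: →6(L), so W
5: →3(W) only, which is W, so L
From 7, the L positions reachable in one move are: 6.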